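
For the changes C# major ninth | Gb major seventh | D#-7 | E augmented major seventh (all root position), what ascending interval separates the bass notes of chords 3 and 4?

minor second

The roots are D# and E.
2 letter names make it a second; at 1 semitone (a half step narrower than major) the quality is minor.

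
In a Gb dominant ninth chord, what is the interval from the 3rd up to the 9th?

minor 7th

Gb dominant ninth is spelled Gb Bb Db Fb Ab.
That puts Bb below Ab.
7 letter names make it a seventh; at 10 semitones (a half step narrower than major) the quality is minor.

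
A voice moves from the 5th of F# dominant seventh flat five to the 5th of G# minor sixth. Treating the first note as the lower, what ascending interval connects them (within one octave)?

augmented 2nd

The 5th of F# dominant seventh flat five is C; the 5th of G# minor sixth is D#.
From C to D#: 3 semitones over a second = augmented.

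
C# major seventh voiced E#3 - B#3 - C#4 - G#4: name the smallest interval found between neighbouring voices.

minor second

Adjacent intervals: E#3→B#3 = perfect fifth; B#3→C#4 = minor second; C#4→G#4 = perfect fifth.
The smallest is B#3 to C#4, a minor second (1 semitone).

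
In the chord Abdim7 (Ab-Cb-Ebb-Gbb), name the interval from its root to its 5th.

Root = Ab; 5th = Ebb.
Ab up to Ebb is 6 semitones, a half step narrower than a perfect fifth, so the interval is diminished.

d5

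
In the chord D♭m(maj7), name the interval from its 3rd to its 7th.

Spelling the chord: D♭–F♭–A♭–C.
So we need the interval from F♭ up to C.
5 letter names make it a fifth; at 8 semitones (a half step wider than perfect) the quality is augmented.

augmented fifth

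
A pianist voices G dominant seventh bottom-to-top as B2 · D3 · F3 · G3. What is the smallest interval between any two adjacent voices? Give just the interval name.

Adjacent intervals: B2→D3 = minor third; D3→F3 = minor third; F3→G3 = major second.
The smallest is F3 to G3, a major second (2 semitones).

major second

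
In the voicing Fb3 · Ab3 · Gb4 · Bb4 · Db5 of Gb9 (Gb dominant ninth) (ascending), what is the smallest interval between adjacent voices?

m3

Adjacent intervals: Fb3→Ab3 = major third; Ab3→Gb4 = minor seventh; Gb4→Bb4 = major third; Bb4→Db5 = minor third.
The smallest is Bb4 to Db5, a minor third (3 semitones).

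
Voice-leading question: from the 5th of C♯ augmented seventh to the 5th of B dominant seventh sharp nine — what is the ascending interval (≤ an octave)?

C♯ augmented seventh has G𝄪 as its 5th, and B dominant seventh sharp nine has F♯ as its 5th.
From G𝄪 to F♯: 9 semitones over a seventh = diminished.

diminished 7th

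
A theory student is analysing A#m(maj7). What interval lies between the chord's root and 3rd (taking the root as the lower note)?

minor third

A#m(maj7) is spelled A# C# E# G##.
So we need the interval from A# up to C#.
From A# to C#: 3 semitones over a third = minor.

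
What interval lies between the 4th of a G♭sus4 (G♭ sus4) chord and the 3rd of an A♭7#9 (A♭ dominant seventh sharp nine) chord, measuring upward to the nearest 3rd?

G♭sus4 (G♭ sus4) has C♭ as its 4th, and A♭7#9 (A♭ dominant seventh sharp nine) has C as its 3rd.
From C♭ to C: 1 semitone over a unison = augmented.

augmented unison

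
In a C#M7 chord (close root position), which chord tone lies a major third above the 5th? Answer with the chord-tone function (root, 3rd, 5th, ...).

Spelling the chord: C#–E#–G#–B#.
The 5th is G#. A major third above G# is B#.
B# is the chord's 7th.

7th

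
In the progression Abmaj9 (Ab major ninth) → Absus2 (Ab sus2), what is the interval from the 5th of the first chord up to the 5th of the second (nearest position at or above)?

P1

Abmaj9 (Ab major ninth) has Eb as its 5th, and Absus2 (Ab sus2) has Eb as its 5th.
Counting 1 letters and 0 half steps from Eb gives a perfect unison.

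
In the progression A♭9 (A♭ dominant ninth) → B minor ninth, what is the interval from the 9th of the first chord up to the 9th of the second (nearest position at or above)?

A2

The 9th of A♭9 (A♭ dominant ninth) is B♭; the 9th of B minor ninth is C♯.
From B♭ to C♯: 3 semitones over a second = augmented.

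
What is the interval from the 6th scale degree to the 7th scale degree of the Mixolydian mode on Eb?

minor 2nd

Eb mixolydian: Eb F G Ab Bb C Db.
The 6th scale degree is C and the degree 7 is Db.
2 letter names make it a second; at 1 semitone (a half step narrower than major) the quality is minor.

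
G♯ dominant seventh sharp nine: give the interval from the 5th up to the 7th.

minor third

G♯7#9: G♯–B♯–D♯–F♯–A𝄪.
5th = D♯; 7th = F♯.
3 letter names make it a third; at 3 semitones (a half step narrower than major) the quality is minor.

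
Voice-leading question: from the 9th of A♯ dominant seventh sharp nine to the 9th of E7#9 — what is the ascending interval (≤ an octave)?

diminished fifth

The 9th of A♯ dominant seventh sharp nine is B𝄪; the 9th of E7#9 is F𝄪.
B𝄪 up to F𝄪 is 6 semitones, a half step narrower than a perfect fifth, so the interval is diminished.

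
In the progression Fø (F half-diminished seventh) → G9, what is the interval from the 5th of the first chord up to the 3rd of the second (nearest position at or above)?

augmented seventh

The 5th of Fø (F half-diminished seventh) is Cb; the 3rd of G9 is B.
Cb up to B is 12 semitones, a half step wider than a major seventh, so the interval is augmented.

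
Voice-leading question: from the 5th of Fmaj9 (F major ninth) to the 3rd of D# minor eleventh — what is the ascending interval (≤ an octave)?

The 5th of Fmaj9 (F major ninth) is C; the 3rd of D# minor eleventh is F#.
4 letter names make it a fourth; at 6 semitones (a half step wider than perfect) the quality is augmented.

augmented fourth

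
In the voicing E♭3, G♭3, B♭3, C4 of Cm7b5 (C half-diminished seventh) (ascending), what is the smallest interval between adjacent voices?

major second

Adjacent intervals: E♭3→G♭3 = minor third; G♭3→B♭3 = major third; B♭3→C4 = major second.
The smallest is B♭3 to C4, a major second (2 semitones).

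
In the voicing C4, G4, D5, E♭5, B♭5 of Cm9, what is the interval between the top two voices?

perfect 5th

Those voices are E♭5 and B♭5.
E♭ up to B♭ spans 5 letter names and 7 semitones — a perfect fifth.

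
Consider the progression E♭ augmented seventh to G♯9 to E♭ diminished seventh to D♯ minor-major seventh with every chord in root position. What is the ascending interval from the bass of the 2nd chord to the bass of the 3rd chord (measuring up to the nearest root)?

The roots are G♯ and E♭.
6 letter names make it a sixth; at 7 semitones (a whole step narrower than major) the quality is diminished.

diminished sixth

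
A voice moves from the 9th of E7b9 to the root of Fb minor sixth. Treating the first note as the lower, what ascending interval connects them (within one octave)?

diminished octave

The 9th of E7b9 is F; the root of Fb minor sixth is Fb.
F up to Fb is 11 semitones, a half step narrower than a perfect octave, so the interval is diminished.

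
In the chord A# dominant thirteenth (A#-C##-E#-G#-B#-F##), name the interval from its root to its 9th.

major ninth

So we need the interval from A# up to B#.
Counting 9 letters and 14 half steps from A# gives a major ninth.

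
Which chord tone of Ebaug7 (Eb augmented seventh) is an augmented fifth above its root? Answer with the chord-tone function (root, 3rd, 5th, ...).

5th

Eb7#5 (Eb augmented seventh): Eb–G–B–Db.
The root is Eb. An augmented fifth above Eb is B.
B is the chord's 5th.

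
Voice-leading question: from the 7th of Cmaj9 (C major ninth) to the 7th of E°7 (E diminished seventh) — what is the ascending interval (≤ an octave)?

The 7th of Cmaj9 (C major ninth) is B; the 7th of E°7 (E diminished seventh) is Db.
From B to Db: 2 semitones over a third = diminished.

d3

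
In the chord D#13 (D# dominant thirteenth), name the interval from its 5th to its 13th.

D# dominant thirteenth: D#–F##–A#–C#–E#–B#.
That puts A# below B#.
A# up to B# spans 9 letter names and 14 semitones — a major ninth.

major ninth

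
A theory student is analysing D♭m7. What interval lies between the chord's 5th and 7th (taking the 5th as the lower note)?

The chord tones of D♭min7 are D♭-F♭-A♭-C♭.
5th = A♭; 7th = C♭.
3 letter names make it a third; at 3 semitones (a half step narrower than major) the quality is minor.

minor third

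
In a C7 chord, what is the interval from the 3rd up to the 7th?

diminished fifth

C7 (C dominant seventh): C E G Bb.
3rd = E; 7th = Bb.
5 letter names make it a fifth; at 6 semitones (a half step narrower than perfect) the quality is diminished.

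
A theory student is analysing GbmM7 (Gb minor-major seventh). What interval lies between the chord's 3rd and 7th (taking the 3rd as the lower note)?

augmented fifth

Spelling the chord: Gb Bbb Db F.
The 3rd is Bbb and the 7th is F.
From Bbb to F: 8 semitones over a fifth = augmented.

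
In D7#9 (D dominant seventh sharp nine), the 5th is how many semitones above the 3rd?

3

D7#9 is spelled D-F♯-A-C-E♯.
F♯ to A is a minor third: 3 semitones.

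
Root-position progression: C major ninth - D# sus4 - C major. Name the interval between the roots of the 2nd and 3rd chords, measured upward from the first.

The roots are D# and C.
7 letter names make it a seventh; at 9 semitones (a whole step narrower than major) the quality is diminished.

diminished seventh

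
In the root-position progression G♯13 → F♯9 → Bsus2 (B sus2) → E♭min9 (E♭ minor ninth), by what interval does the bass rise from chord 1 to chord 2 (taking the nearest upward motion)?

minor 7th

The roots are G♯ and F♯.
G♯ up to F♯ is 10 semitones, a half step narrower than a major seventh, so the interval is minor.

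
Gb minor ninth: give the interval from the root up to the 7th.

Spelling the chord: Gb Bbb Db Fb Ab.
Root = Gb; 7th = Fb.
Gb up to Fb is 10 semitones, a half step narrower than a major seventh, so the interval is minor.

minor 7th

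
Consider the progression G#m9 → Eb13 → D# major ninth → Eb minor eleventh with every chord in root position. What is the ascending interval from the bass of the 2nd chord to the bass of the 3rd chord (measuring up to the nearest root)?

A7

The roots are Eb and D#.
7 letter names make it a seventh; at 12 semitones (a half step wider than major) the quality is augmented.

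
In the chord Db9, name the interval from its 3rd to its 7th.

Db9 (Db dominant ninth): Db, F, Ab, Cb, Eb.
The 3rd is F and the 7th is Cb.
F up to Cb is 6 semitones, a half step narrower than a perfect fifth, so the interval is diminished.
That tritone between 3rd and 7th is what gives the dominant seventh its pull toward resolution.

d5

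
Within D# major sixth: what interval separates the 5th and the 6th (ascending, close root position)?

Spelling the chord: D# F## A# B#.
That puts A# below B#.
A# up to B# spans 2 letter names and 2 semitones — a major second.

M2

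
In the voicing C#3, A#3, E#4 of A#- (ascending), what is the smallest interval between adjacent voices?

perfect fifth

Adjacent intervals: C#3→A#3 = major sixth; A#3→E#4 = perfect fifth.
The smallest is A#3 to E#4, a perfect fifth (7 semitones).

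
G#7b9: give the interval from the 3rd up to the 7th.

Spelling the chord: G#-B#-D#-F#-A.
3rd = B#; 7th = F#.
5 letter names make it a fifth; at 6 semitones (a half step narrower than perfect) the quality is diminished.

diminished 5th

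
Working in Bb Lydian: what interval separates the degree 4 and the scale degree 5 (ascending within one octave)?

m2

The scale runs Bb C D E F G A.
The degree 4 is E and the degree 5 is F.
From E to F: 1 semitone over a second = minor.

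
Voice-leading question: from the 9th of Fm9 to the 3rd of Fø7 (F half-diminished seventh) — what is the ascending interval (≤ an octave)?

minor second

The 9th of Fm9 is G; the 3rd of Fø7 (F half-diminished seventh) is A♭.
From G to A♭: 1 semitone over a second = minor.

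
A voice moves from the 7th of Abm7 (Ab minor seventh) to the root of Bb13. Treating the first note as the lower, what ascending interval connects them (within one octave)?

M3

Abm7 (Ab minor seventh) has Gb as its 7th, and Bb13 has Bb as its root.
From Gb to Bb is 4 semitones, exactly the major third.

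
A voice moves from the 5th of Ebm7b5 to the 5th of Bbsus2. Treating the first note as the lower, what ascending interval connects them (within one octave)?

augmented 5th

The 5th of Ebm7b5 is Bbb; the 5th of Bbsus2 is F.
From Bbb to F: 8 semitones over a fifth = augmented.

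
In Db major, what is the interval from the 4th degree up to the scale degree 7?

The scale runs Db Eb F Gb Ab Bb C.
4th degree = Gb; 7th degree = C.
Gb up to C is 6 semitones, a half step wider than a perfect fourth, so the interval is augmented.

augmented fourth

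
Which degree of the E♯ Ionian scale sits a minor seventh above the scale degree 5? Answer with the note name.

A#

The scale is E♯ F𝄪 G𝄪 A♯ B♯ C𝄪 D𝄪.
The scale degree 5 is B♯; a minor seventh above that is A♯ — scale degree 4.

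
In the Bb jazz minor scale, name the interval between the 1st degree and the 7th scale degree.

major seventh

Bb melodic minor: Bb C Db Eb F G A.
That puts Bb below A.
From Bb to A is 11 semitones, exactly the major seventh.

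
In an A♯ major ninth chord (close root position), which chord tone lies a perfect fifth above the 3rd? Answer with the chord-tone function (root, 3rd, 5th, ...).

7th

A♯maj9: A♯, C𝄪, E♯, G𝄪, B♯.
The 3rd is C𝄪. A perfect fifth above C𝄪 is G𝄪.
G𝄪 is the chord's 7th.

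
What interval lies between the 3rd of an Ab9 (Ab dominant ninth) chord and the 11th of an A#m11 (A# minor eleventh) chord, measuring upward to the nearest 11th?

augmented second

The 3rd of Ab9 (Ab dominant ninth) is C; the 11th of A#m11 (A# minor eleventh) is D#.
From C to D#: 3 semitones over a second = augmented.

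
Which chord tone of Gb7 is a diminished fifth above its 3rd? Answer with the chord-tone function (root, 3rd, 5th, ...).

7th

Gb7 is spelled Gb, Bb, Db, Fb.
The 3rd is Bb. A diminished fifth above Bb is Fb.
Fb is the chord's 7th.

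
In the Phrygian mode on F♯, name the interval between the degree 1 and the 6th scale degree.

The scale runs F♯ G A B C♯ D E.
That puts F♯ below D.
6 letter names make it a sixth; at 8 semitones (a half step narrower than major) the quality is minor.

minor sixth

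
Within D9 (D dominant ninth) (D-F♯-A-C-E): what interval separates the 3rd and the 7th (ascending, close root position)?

diminished 5th

3rd = F♯; 7th = C.
5 letter names make it a fifth; at 6 semitones (a half step narrower than perfect) the quality is diminished.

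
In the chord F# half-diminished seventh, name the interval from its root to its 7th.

minor 7th

F# half-diminished seventh is spelled F#, A, C, E.
That puts F# below E.
F# up to E is 10 semitones, a half step narrower than a major seventh, so the interval is minor.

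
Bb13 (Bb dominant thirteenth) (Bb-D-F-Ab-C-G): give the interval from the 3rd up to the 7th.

d5

The 3rd is D and the 7th is Ab.
From D to Ab: 6 semitones over a fifth = diminished.
This 3–7 tritone is the characteristic tension at the heart of the dominant sound.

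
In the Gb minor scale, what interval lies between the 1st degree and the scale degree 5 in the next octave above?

Gb natural minor: Gb Ab Bbb Cb Db Ebb Fb.
The 1st degree is Gb and the 5th degree (up an octave) is Db.
From Gb to Db is 19 semitones, exactly the perfect twelfth.

P12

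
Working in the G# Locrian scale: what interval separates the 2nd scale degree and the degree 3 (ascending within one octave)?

major second

The scale runs G# A B C# D E F#.
That puts A below B.
A up to B spans 2 letter names and 2 semitones — a major second.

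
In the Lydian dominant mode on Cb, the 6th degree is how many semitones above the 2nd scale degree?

The scale is Cb Db Eb F Gb Ab Bbb.
Db up to Ab is a perfect fifth — 7 semitones.

7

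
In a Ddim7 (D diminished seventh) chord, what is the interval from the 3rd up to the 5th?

D°7: D, F, A♭, C♭.
That puts F below A♭.
From F to A♭: 3 semitones over a third = minor.

minor 3rd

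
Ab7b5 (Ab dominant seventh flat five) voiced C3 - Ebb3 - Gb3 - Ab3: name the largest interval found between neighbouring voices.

Adjacent intervals: C3→Ebb3 = diminished third; Ebb3→Gb3 = major third; Gb3→Ab3 = major second.
The largest is Ebb3 to Gb3, a major third (4 semitones).

major third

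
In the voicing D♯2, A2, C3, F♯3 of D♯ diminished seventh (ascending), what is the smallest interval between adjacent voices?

m3

Adjacent intervals: D♯2→A2 = diminished fifth; A2→C3 = minor third; C3→F♯3 = augmented fourth.
The smallest is A2 to C3, a minor third (3 semitones).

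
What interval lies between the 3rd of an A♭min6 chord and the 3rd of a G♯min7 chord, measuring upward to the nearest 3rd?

A♭min6 has C♭ as its 3rd, and G♯min7 has B as its 3rd.
C♭ up to B is 12 semitones, a half step wider than a major seventh, so the interval is augmented.

augmented 7th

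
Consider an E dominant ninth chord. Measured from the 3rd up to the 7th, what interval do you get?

E9 is spelled E G♯ B D F♯.
That puts G♯ below D.
5 letter names make it a fifth; at 6 semitones (a half step narrower than perfect) the quality is diminished.

diminished 5th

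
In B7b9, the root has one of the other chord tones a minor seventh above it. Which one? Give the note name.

A

B7b9 is spelled B–D♯–F♯–A–C.
The root is B. A minor seventh above B is A.
A is the chord's 7th.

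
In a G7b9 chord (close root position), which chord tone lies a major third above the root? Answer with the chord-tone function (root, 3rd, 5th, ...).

Spelling the chord: G B D F A♭.
The root is G. A major third above G is B.
B is the chord's 3rd.

3rd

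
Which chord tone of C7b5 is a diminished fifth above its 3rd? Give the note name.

Bb

The chord tones of C7b5 (C dominant seventh flat five) are C E Gb Bb.
The 3rd is E. A diminished fifth above E is Bb.
Bb is the chord's 7th.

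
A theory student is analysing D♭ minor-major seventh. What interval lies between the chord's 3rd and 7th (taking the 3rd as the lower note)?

augmented fifth

Spelling the chord: D♭-F♭-A♭-C.
The 3rd is F♭ and the 7th is C.
F♭ up to C is 8 semitones, a half step wider than a perfect fifth, so the interval is augmented.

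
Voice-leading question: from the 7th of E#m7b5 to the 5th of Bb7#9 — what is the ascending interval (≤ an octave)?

The 7th of E#m7b5 is D#; the 5th of Bb7#9 is F.
3 letter names make it a third; at 2 semitones (a whole step narrower than major) the quality is diminished.

diminished third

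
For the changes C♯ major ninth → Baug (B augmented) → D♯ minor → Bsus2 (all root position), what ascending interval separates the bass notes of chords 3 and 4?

minor sixth

The roots are D♯ and B.
From D♯ to B: 8 semitones over a sixth = minor.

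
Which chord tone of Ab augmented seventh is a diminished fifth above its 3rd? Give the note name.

Spelling the chord: Ab, C, E, Gb.
The 3rd is C. A diminished fifth above C is Gb.
Gb is the chord's 7th.

Gb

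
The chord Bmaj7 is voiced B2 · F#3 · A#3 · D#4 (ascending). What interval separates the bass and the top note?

The outer voices are B2 and D#4.
B up to D# spans 10 letter names and 16 semitones — a major tenth.

major tenth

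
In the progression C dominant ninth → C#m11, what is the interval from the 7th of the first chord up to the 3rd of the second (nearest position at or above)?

augmented fourth

C dominant ninth has Bb as its 7th, and C#m11 has E as its 3rd.
Bb up to E is 6 semitones, a half step wider than a perfect fourth, so the interval is augmented.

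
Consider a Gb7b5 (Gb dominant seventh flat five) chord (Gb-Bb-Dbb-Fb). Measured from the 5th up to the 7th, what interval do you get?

That puts Dbb below Fb.
Dbb up to Fb spans 3 letter names and 4 semitones — a major third.

major third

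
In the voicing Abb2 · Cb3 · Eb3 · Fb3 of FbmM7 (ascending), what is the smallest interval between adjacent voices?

minor second

Adjacent intervals: Abb2→Cb3 = major third; Cb3→Eb3 = major third; Eb3→Fb3 = minor second.
The smallest is Eb3 to Fb3, a minor second (1 semitone).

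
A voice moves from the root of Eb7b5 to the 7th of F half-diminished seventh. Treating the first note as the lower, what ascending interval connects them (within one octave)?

Eb7b5 has Eb as its root, and F half-diminished seventh has Eb as its 7th.
From Eb to Eb is 0 semitones, exactly the perfect unison.

P1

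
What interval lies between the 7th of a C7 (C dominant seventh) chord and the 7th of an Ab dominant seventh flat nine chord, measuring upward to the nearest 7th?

C7 (C dominant seventh) has Bb as its 7th, and Ab dominant seventh flat nine has Gb as its 7th.
From Bb to Gb: 8 semitones over a sixth = minor.

minor 6th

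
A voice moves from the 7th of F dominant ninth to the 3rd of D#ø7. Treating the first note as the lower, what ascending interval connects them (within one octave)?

augmented second

The 7th of F dominant ninth is Eb; the 3rd of D#ø7 is F#.
From Eb to F#: 3 semitones over a second = augmented.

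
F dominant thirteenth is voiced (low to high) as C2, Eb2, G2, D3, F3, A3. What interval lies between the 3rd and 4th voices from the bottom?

perfect fifth

Those voices are G2 and D3.
From G to D is 7 semitones, exactly the perfect fifth.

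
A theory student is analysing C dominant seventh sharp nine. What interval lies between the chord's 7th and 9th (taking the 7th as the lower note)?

augmented 3rd

C7#9 (C dominant seventh sharp nine): C–E–G–B♭–D♯.
The 7th is B♭ and the 9th is D♯.
From B♭ to D♯: 5 semitones over a third = augmented.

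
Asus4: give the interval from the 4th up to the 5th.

A sus4 is spelled A-D-E.
4th = D; 5th = E.
D up to E spans 2 letter names and 2 semitones — a major second.

major second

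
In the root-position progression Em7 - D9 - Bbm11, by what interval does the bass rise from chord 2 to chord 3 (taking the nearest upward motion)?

The roots are D and Bb.
6 letter names make it a sixth; at 8 semitones (a half step narrower than major) the quality is minor.

m6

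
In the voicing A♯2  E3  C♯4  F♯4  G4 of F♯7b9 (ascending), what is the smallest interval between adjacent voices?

Adjacent intervals: A♯2→E3 = diminished fifth; E3→C♯4 = major sixth; C♯4→F♯4 = perfect fourth; F♯4→G4 = minor second.
The smallest is F♯4 to G4, a minor second (1 semitone).

minor second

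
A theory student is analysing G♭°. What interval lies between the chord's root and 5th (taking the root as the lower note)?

Spelling the chord: G♭-B𝄫-D𝄫.
Root = G♭; 5th = D𝄫.
5 letter names make it a fifth; at 6 semitones (a half step narrower than perfect) the quality is diminished.

diminished fifth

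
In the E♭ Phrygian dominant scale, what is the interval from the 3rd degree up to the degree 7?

Spelling the E♭ Phrygian dominant scale: E♭ F♭ G A♭ B♭ C♭ D♭.
So we need the interval from G up to D♭.
5 letter names make it a fifth; at 6 semitones (a half step narrower than perfect) the quality is diminished.

diminished fifth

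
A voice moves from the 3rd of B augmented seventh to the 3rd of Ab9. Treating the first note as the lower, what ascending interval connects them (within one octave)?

B augmented seventh has D# as its 3rd, and Ab9 has C as its 3rd.
7 letter names make it a seventh; at 9 semitones (a whole step narrower than major) the quality is diminished.

diminished seventh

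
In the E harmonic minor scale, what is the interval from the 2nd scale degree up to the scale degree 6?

E harmonic minor: E F# G A B C D#.
The 2nd scale degree is F# and the 6th scale degree is C.
From F# to C: 6 semitones over a fifth = diminished.

diminished 5th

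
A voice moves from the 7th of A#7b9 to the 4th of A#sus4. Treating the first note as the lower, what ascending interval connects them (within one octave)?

The 7th of A#7b9 is G#; the 4th of A#sus4 is D#.
From G# to D# is 7 semitones, exactly the perfect fifth.

perfect fifth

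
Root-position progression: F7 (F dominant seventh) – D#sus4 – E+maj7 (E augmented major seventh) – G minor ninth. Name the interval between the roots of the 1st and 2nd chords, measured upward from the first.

augmented sixth

The roots are F and D#.
From F to D#: 10 semitones over a sixth = augmented.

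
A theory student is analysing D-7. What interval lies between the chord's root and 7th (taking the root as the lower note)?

The chord tones of D minor seventh are D–F–A–C.
The root is D and the 7th is C.
7 letter names make it a seventh; at 10 semitones (a half step narrower than major) the quality is minor.

minor seventh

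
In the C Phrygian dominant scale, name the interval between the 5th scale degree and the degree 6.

minor second

C phrygian dominant: C Db E F G Ab Bb.
5th scale degree = G; scale degree 6 = Ab.
G up to Ab is 1 semitone, a half step narrower than a major second, so the interval is minor.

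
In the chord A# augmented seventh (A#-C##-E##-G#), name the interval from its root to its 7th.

minor seventh

That puts A# below G#.
From A# to G#: 10 semitones over a seventh = minor.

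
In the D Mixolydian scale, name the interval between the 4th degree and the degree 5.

major 2nd

Spelling the D Mixolydian scale: D E F# G A B C.
4th degree = G; 5th degree = A.
G up to A spans 2 letter names and 2 semitones — a major second.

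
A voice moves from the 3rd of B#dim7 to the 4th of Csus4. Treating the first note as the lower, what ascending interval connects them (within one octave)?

d3

The 3rd of B#dim7 is D#; the 4th of Csus4 is F.
From D# to F: 2 semitones over a third = diminished.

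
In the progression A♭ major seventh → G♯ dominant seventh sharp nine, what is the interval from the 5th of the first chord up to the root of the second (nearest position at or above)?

A3

The 5th of A♭ major seventh is E♭; the root of G♯ dominant seventh sharp nine is G♯.
E♭ up to G♯ is 5 semitones, a half step wider than a major third, so the interval is augmented.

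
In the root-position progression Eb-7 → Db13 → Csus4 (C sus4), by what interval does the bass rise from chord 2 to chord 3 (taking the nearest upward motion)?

The roots are Db and C.
Db up to C spans 7 letter names and 11 semitones — a major seventh.

major seventh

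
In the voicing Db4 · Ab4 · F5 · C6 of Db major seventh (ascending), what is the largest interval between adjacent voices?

Adjacent intervals: Db4→Ab4 = perfect fifth; Ab4→F5 = major sixth; F5→C6 = perfect fifth.
The largest is Ab4 to F5, a major sixth (9 semitones).

major sixth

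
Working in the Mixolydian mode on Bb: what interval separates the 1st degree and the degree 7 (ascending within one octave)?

Spelling the Mixolydian mode on Bb: Bb C D Eb F G Ab.
So we need the interval from Bb up to Ab.
From Bb to Ab: 10 semitones over a seventh = minor.

minor 7th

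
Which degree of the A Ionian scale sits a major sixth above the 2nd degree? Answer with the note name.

The scale is A B C# D E F# G#.
The 2nd degree is B; a major sixth above that is G# — scale degree 7.

G#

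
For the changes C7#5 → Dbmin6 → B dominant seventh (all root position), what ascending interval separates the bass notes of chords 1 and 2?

minor second

The roots are C and Db.
From C to Db: 1 semitone over a second = minor.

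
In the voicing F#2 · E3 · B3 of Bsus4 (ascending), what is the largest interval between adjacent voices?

minor 7th

Adjacent intervals: F#2→E3 = minor seventh; E3→B3 = perfect fifth.
The largest is F#2 to E3, a minor seventh (10 semitones).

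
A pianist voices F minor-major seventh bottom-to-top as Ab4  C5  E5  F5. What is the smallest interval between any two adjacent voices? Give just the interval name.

Adjacent intervals: Ab4→C5 = major third; C5→E5 = major third; E5→F5 = minor second.
The smallest is E5 to F5, a minor second (1 semitone).

minor second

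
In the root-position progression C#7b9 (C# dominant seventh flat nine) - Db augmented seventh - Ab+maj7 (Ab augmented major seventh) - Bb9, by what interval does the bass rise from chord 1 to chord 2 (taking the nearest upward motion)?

The roots are C# and Db.
C# up to Db is 0 semitones, a whole step narrower than a major second, so the interval is diminished.

diminished second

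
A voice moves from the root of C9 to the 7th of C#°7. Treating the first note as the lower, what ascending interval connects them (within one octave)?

m7

The root of C9 is C; the 7th of C#°7 is Bb.
From C to Bb: 10 semitones over a seventh = minor.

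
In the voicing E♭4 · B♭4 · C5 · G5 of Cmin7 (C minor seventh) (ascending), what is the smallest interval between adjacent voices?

major second

Adjacent intervals: E♭4→B♭4 = perfect fifth; B♭4→C5 = major second; C5→G5 = perfect fifth.
The smallest is B♭4 to C5, a major second (2 semitones).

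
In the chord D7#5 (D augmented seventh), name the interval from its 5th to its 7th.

Daug7 (D augmented seventh) is spelled D F# A# C.
That puts A# below C.
A# up to C is 2 semitones, a whole step narrower than a major third, so the interval is diminished.

diminished third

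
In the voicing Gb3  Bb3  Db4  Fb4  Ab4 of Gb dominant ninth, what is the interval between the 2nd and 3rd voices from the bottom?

minor third

Those voices are Bb3 and Db4.
Bb up to Db is 3 semitones, a half step narrower than a major third, so the interval is minor.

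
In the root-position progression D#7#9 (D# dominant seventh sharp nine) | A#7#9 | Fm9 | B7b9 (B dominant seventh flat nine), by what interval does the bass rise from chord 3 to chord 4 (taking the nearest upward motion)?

The roots are F and B.
F up to B is 6 semitones, a half step wider than a perfect fourth, so the interval is augmented.

augmented fourth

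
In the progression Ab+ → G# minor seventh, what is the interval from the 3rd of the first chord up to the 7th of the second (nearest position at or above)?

Ab+ has C as its 3rd, and G# minor seventh has F# as its 7th.
4 letter names make it a fourth; at 6 semitones (a half step wider than perfect) the quality is augmented.

A4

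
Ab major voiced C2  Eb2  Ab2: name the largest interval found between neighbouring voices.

Adjacent intervals: C2→Eb2 = minor third; Eb2→Ab2 = perfect fourth.
The largest is Eb2 to Ab2, a perfect fourth (5 semitones).

perfect 4th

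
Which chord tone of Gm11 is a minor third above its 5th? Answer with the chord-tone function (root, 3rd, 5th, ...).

The chord tones of Gm11 are G–Bb–D–F–A–C.
The 5th is D. A minor third above D is F.
F is the chord's 7th.

7th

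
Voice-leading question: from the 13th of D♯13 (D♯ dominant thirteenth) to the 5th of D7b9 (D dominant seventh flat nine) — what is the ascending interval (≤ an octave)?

diminished seventh

D♯13 (D♯ dominant thirteenth) has B♯ as its 13th, and D7b9 (D dominant seventh flat nine) has A as its 5th.
7 letter names make it a seventh; at 9 semitones (a whole step narrower than major) the quality is diminished.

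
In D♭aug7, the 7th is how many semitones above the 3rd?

6

The chord tones of D♭7#5 are D♭–F–A–C♭.
F to C♭ is a diminished fifth: 6 semitones.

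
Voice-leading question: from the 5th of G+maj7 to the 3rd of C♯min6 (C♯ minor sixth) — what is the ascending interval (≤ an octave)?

G+maj7 has D♯ as its 5th, and C♯min6 (C♯ minor sixth) has E as its 3rd.
D♯ up to E is 1 semitone, a half step narrower than a major second, so the interval is minor.

minor second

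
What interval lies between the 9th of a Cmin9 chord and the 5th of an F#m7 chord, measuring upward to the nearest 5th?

major 7th

Cmin9 has D as its 9th, and F#m7 has C# as its 5th.
Counting 7 letters and 11 half steps from D gives a major seventh.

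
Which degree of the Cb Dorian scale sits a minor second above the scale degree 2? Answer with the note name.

The scale is Cb Db Ebb Fb Gb Ab Bbb.
The scale degree 2 is Db; a minor second above that is Ebb — scale degree 3.

Ebb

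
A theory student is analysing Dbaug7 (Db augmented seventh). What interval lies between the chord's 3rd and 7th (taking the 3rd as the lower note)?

diminished fifth

The chord tones of Db augmented seventh are Db F A Cb.
The 3rd is F and the 7th is Cb.
F up to Cb is 6 semitones, a half step narrower than a perfect fifth, so the interval is diminished.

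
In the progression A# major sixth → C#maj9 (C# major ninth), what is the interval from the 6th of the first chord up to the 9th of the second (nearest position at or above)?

A# major sixth has F## as its 6th, and C#maj9 (C# major ninth) has D# as its 9th.
F## up to D# is 8 semitones, a half step narrower than a major sixth, so the interval is minor.

minor sixth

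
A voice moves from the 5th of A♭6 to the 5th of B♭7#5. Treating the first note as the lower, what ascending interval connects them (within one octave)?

augmented second

A♭6 has E♭ as its 5th, and B♭7#5 has F♯ as its 5th.
E♭ up to F♯ is 3 semitones, a half step wider than a major second, so the interval is augmented.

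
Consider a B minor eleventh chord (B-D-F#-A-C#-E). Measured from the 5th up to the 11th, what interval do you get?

minor seventh

The 5th is F# and the 11th is E.
From F# to E: 10 semitones over a seventh = minor.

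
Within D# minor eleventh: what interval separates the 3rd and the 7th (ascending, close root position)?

The chord tones of D#m11 (D# minor eleventh) are D#–F#–A#–C#–E#–G#.
3rd = F#; 7th = C#.
F# up to C# spans 5 letter names and 7 semitones — a perfect fifth.

perfect fifth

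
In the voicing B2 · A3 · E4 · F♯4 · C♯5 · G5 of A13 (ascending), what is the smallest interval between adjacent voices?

Adjacent intervals: B2→A3 = minor seventh; A3→E4 = perfect fifth; E4→F♯4 = major second; F♯4→C♯5 = perfect fifth; C♯5→G5 = diminished fifth.
The smallest is E4 to F♯4, a major second (2 semitones).

major 2nd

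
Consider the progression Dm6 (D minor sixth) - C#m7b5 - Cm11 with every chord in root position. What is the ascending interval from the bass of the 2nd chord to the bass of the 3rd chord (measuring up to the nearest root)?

d8

The roots are C# and C.
8 letter names make it an octave; at 11 semitones (a half step narrower than perfect) the quality is diminished.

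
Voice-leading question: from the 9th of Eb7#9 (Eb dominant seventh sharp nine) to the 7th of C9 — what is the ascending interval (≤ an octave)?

The 9th of Eb7#9 (Eb dominant seventh sharp nine) is F#; the 7th of C9 is Bb.
4 letter names make it a fourth; at 4 semitones (a half step narrower than perfect) the quality is diminished.

diminished 4th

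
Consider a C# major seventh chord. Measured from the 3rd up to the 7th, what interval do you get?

Spelling the chord: C# E# G# B#.
So we need the interval from E# up to B#.
Counting 5 letters and 7 half steps from E# gives a perfect fifth.

perfect fifth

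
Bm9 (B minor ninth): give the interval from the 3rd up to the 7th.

Bm9 is spelled B D F# A C#.
So we need the interval from D up to A.
D up to A spans 5 letter names and 7 semitones — a perfect fifth.

perfect fifth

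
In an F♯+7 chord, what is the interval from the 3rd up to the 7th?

d5

The chord tones of F♯ augmented seventh are F♯, A♯, C𝄪, E.
3rd = A♯; 7th = E.
5 letter names make it a fifth; at 6 semitones (a half step narrower than perfect) the quality is diminished.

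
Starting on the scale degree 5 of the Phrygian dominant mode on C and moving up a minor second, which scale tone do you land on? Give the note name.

The scale is C Db E F G Ab Bb.
The scale degree 5 is G; a minor second above that is Ab — scale degree 6.

Ab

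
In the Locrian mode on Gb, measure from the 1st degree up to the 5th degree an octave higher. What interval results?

d12

Gb locrian: Gb Abb Bbb Cb Dbb Ebb Fb.
So we need the interval from Gb up to Dbb.
Gb up to Dbb is 18 semitones, a half step narrower than a perfect twelfth, so the interval is diminished.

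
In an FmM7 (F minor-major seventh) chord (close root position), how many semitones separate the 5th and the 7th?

FmM7: F, Ab, C, E.
C to E is a major third: 4 semitones.

4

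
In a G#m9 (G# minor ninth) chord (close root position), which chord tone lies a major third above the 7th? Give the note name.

G# minor ninth: G#-B-D#-F#-A#.
The 7th is F#. A major third above F# is A#.
A# is the chord's 9th.

A#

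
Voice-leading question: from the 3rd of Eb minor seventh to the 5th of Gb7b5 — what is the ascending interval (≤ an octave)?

Eb minor seventh has Gb as its 3rd, and Gb7b5 has Dbb as its 5th.
5 letter names make it a fifth; at 6 semitones (a half step narrower than perfect) the quality is diminished.

diminished 5th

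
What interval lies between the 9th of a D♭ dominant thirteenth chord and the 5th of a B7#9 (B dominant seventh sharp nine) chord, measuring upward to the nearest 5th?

augmented second

D♭ dominant thirteenth has E♭ as its 9th, and B7#9 (B dominant seventh sharp nine) has F♯ as its 5th.
E♭ up to F♯ is 3 semitones, a half step wider than a major second, so the interval is augmented.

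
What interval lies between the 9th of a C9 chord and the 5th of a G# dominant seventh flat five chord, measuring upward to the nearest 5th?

perfect unison

The 9th of C9 is D; the 5th of G# dominant seventh flat five is D.
Counting 1 letters and 0 half steps from D gives a perfect unison.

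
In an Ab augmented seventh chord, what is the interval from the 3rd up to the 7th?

diminished fifth

Abaug7 is spelled Ab-C-E-Gb.
3rd = C; 7th = Gb.
From C to Gb: 6 semitones over a fifth = diminished.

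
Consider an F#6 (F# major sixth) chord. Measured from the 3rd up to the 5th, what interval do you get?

minor third

The chord tones of F#6 (F# major sixth) are F# A# C# D#.
That puts A# below C#.
A# up to C# is 3 semitones, a half step narrower than a major third, so the interval is minor.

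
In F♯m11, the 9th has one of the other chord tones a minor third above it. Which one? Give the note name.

F♯m11 is spelled F♯ A C♯ E G♯ B.
The 9th is G♯. A minor third above G♯ is B.
B is the chord's 11th.

B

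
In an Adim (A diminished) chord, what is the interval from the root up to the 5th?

diminished 5th

The chord tones of A° (A diminished) are A-C-Eb.
Root = A; 5th = Eb.
5 letter names make it a fifth; at 6 semitones (a half step narrower than perfect) the quality is diminished.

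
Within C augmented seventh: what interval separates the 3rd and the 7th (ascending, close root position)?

C augmented seventh: C, E, G#, Bb.
The 3rd is E and the 7th is Bb.
From E to Bb: 6 semitones over a fifth = diminished.

diminished fifth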